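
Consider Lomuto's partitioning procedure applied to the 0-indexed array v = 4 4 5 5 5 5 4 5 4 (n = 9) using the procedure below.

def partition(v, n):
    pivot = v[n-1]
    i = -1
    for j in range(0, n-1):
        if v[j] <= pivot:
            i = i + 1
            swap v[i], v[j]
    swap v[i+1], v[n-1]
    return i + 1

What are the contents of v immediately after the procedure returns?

pivot = v[8] = 4; i = -1
j=0: v[0]=4 ≤ 4 → i=0, swap v[0],v[0] (no change) → 4 4 5 5 5 5 4 5 4
j=1: v[1]=4 ≤ 4 → i=1, swap v[1],v[1] (no change) → 4 4 5 5 5 5 4 5 4
j=2: v[2]=5 > 4 → no swap
j=3: v[3]=5 > 4 → no swap
j=4: v[4]=5 > 4 → no swap
j=5: v[5]=5 > 4 → no swap
j=6: v[6]=4 ≤ 4 → i=2, swap v[2],v[6] → 4 4 4 5 5 5 5 5 4
j=7: v[7]=5 > 4 → no swap
final swap v[3],v[8] → 4 4 4 4 5 5 5 5 5; return 3

4 4 4 4 5 5 5 5 5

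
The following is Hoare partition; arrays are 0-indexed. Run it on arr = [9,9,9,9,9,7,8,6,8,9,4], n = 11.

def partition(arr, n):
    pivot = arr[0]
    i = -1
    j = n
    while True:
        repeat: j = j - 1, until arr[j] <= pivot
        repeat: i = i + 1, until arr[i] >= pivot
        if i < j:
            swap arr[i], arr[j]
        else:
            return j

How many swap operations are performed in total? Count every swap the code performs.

5

pivot = arr[0] = 9; i = -1, j = 11
j→10 (arr[10]=4≤9), i→0 (arr[0]=9≥9); i<j, swap → [4,9,9,9,9,7,8,6,8,9,9]
j→9 (arr[9]=9≤9), i→1 (arr[1]=9≥9); i<j, swap → [4,9,9,9,9,7,8,6,8,9,9]
j→8 (arr[8]=8≤9), i→2 (arr[2]=9≥9); i<j, swap → [4,9,8,9,9,7,8,6,9,9,9]
j→7 (arr[7]=6≤9), i→3 (arr[3]=9≥9); i<j, swap → [4,9,8,6,9,7,8,9,9,9,9]
j→6 (arr[6]=8≤9), i→4 (arr[4]=9≥9); i<j, swap → [4,9,8,6,8,7,9,9,9,9,9]
j→5, i→6; i≥j, return j=5. arr = [4,9,8,6,8,7,9,9,9,9,9]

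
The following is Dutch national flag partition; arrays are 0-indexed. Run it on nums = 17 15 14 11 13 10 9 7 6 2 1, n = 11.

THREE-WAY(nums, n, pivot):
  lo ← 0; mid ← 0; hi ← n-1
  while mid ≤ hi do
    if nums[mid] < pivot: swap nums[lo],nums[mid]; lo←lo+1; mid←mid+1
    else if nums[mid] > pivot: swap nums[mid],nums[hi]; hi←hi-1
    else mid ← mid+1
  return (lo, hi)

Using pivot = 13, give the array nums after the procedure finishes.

1 2 6 11 10 9 7 13 14 15 17

lo=0 mid=0 hi=10
17>13: swap(0,10), hi=9 ⇒ 1 15 14 11 13 10 9 7 6 2 17
1<13: swap(0,0), lo=1 mid=1 ⇒ 1 15 14 11 13 10 9 7 6 2 17
15>13: swap(1,9), hi=8 ⇒ 1 2 14 11 13 10 9 7 6 15 17
2<13: swap(1,1), lo=2 mid=2 ⇒ 1 2 14 11 13 10 9 7 6 15 17
14>13: swap(2,8), hi=7 ⇒ 1 2 6 11 13 10 9 7 14 15 17
6<13: swap(2,2), lo=3 mid=3 ⇒ 1 2 6 11 13 10 9 7 14 15 17
11<13: swap(3,3), lo=4 mid=4 ⇒ 1 2 6 11 13 10 9 7 14 15 17
13=13: mid=5
10<13: swap(4,5), lo=5 mid=6 ⇒ 1 2 6 11 10 13 9 7 14 15 17
9<13: swap(5,6), lo=6 mid=7 ⇒ 1 2 6 11 10 9 13 7 14 15 17
7<13: swap(6,7), lo=7 mid=8 ⇒ 1 2 6 11 10 9 7 13 14 15 17
done. lo=7 hi=7; nums=1 2 6 11 10 9 7 13 14 15 17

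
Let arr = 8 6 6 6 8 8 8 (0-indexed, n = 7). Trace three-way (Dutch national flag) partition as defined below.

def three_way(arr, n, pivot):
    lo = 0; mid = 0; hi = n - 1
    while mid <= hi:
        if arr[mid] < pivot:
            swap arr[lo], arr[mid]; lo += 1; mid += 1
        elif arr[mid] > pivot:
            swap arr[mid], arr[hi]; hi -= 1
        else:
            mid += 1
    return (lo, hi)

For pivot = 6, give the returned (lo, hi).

(0, 2)

pivot = 6; lo=0, mid=0, hi=6
arr[mid]=8>6: swap arr[0],arr[6]; hi=5 → 8 6 6 6 8 8 8
arr[mid]=8>6: swap arr[0],arr[5]; hi=4 → 8 6 6 6 8 8 8
arr[mid]=8>6: swap arr[0],arr[4]; hi=3 → 8 6 6 6 8 8 8
arr[mid]=8>6: swap arr[0],arr[3]; hi=2 → 6 6 6 8 8 8 8
arr[mid]=6=6: mid=1
arr[mid]=6=6: mid=2
arr[mid]=6=6: mid=3
end: lo=0, hi=2; arr = 6 6 6 8 8 8 8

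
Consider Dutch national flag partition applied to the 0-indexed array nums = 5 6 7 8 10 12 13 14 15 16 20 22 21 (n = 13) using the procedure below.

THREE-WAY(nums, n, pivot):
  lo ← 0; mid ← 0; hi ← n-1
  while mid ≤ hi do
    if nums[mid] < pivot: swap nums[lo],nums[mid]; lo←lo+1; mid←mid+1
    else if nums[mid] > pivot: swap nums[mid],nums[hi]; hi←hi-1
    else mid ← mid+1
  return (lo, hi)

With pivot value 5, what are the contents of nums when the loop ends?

pivot = 5; lo=0, mid=0, hi=12
nums[mid]=5=5: mid=1
nums[mid]=6>5: swap nums[1],nums[12]; hi=11 → 5 21 7 8 10 12 13 14 15 16 20 22 6
nums[mid]=21>5: swap nums[1],nums[11]; hi=10 → 5 22 7 8 10 12 13 14 15 16 20 21 6
nums[mid]=22>5: swap nums[1],nums[10]; hi=9 → 5 20 7 8 10 12 13 14 15 16 22 21 6
nums[mid]=20>5: swap nums[1],nums[9]; hi=8 → 5 16 7 8 10 12 13 14 15 20 22 21 6
nums[mid]=16>5: swap nums[1],nums[8]; hi=7 → 5 15 7 8 10 12 13 14 16 20 22 21 6
nums[mid]=15>5: swap nums[1],nums[7]; hi=6 → 5 14 7 8 10 12 13 15 16 20 22 21 6
nums[mid]=14>5: swap nums[1],nums[6]; hi=5 → 5 13 7 8 10 12 14 15 16 20 22 21 6
nums[mid]=13>5: swap nums[1],nums[5]; hi=4 → 5 12 7 8 10 13 14 15 16 20 22 21 6
nums[mid]=12>5: swap nums[1],nums[4]; hi=3 → 5 10 7 8 12 13 14 15 16 20 22 21 6
nums[mid]=10>5: swap nums[1],nums[3]; hi=2 → 5 8 7 10 12 13 14 15 16 20 22 21 6
nums[mid]=8>5: swap nums[1],nums[2]; hi=1 → 5 7 8 10 12 13 14 15 16 20 22 21 6
nums[mid]=7>5: swap nums[1],nums[1]; hi=0 → 5 7 8 10 12 13 14 15 16 20 22 21 6
end: lo=0, hi=0; nums = 5 7 8 10 12 13 14 15 16 20 22 21 6

5 7 8 10 12 13 14 15 16 20 22 21 6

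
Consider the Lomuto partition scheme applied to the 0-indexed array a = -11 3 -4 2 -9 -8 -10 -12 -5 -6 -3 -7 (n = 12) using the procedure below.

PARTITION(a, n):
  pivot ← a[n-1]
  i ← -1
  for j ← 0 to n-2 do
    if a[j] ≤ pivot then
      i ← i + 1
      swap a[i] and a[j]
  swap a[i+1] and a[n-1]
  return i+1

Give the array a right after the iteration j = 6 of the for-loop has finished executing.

pivot=-7, i=-1
j=0: -11≤-7, i=0, swap(0,0) ⇒ -11 3 -4 2 -9 -8 -10 -12 -5 -6 -3 -7
j=1: 3>-7, skip
j=2: -4>-7, skip
j=3: 2>-7, skip
j=4: -9≤-7, i=1, swap(1,4) ⇒ -11 -9 -4 2 3 -8 -10 -12 -5 -6 -3 -7
j=5: -8≤-7, i=2, swap(2,5) ⇒ -11 -9 -8 2 3 -4 -10 -12 -5 -6 -3 -7
j=6: -10≤-7, i=3, swap(3,6) ⇒ -11 -9 -8 -10 3 -4 2 -12 -5 -6 -3 -7
(after j=6) a = -11 -9 -8 -10 3 -4 2 -12 -5 -6 -3 -7

-11 -9 -8 -10 3 -4 2 -12 -5 -6 -3 -7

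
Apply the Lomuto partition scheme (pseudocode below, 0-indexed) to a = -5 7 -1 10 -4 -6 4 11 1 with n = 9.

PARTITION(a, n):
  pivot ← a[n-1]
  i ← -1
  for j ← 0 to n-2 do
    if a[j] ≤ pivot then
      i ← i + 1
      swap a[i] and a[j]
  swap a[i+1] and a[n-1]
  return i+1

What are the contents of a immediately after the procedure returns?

-5 -1 -4 -6 1 10 4 11 7

pivot=1, i=-1
j=0: -5≤1, i=0, swap(0,0) ⇒ -5 7 -1 10 -4 -6 4 11 1
j=1: 7>1, skip
j=2: -1≤1, i=1, swap(1,2) ⇒ -5 -1 7 10 -4 -6 4 11 1
j=3: 10>1, skip
j=4: -4≤1, i=2, swap(2,4) ⇒ -5 -1 -4 10 7 -6 4 11 1
j=5: -6≤1, i=3, swap(3,5) ⇒ -5 -1 -4 -6 7 10 4 11 1
j=6: 4>1, skip
j=7: 11>1, skip
swap(4,8) ⇒ -5 -1 -4 -6 1 10 4 11 7; return 4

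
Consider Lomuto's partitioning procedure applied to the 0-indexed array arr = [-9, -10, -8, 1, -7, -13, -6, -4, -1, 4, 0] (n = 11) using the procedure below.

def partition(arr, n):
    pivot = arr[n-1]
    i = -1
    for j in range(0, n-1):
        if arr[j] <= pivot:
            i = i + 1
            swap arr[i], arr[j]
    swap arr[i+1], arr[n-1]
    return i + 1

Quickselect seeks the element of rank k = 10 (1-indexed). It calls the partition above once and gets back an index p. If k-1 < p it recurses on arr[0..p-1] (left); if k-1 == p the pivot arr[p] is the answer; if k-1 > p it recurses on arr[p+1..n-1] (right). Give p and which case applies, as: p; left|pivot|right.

8; right

pivot = arr[10] = 0; i = -1
j=0: arr[0]=-9 ≤ 0 → i=0, swap arr[0],arr[0] (no change) → [-9, -10, -8, 1, -7, -13, -6, -4, -1, 4, 0]
j=1: arr[1]=-10 ≤ 0 → i=1, swap arr[1],arr[1] (no change) → [-9, -10, -8, 1, -7, -13, -6, -4, -1, 4, 0]
j=2: arr[2]=-8 ≤ 0 → i=2, swap arr[2],arr[2] (no change) → [-9, -10, -8, 1, -7, -13, -6, -4, -1, 4, 0]
j=3: arr[3]=1 > 0 → no swap
j=4: arr[4]=-7 ≤ 0 → i=3, swap arr[3],arr[4] → [-9, -10, -8, -7, 1, -13, -6, -4, -1, 4, 0]
j=5: arr[5]=-13 ≤ 0 → i=4, swap arr[4],arr[5] → [-9, -10, -8, -7, -13, 1, -6, -4, -1, 4, 0]
j=6: arr[6]=-6 ≤ 0 → i=5, swap arr[5],arr[6] → [-9, -10, -8, -7, -13, -6, 1, -4, -1, 4, 0]
j=7: arr[7]=-4 ≤ 0 → i=6, swap arr[6],arr[7] → [-9, -10, -8, -7, -13, -6, -4, 1, -1, 4, 0]
j=8: arr[8]=-1 ≤ 0 → i=7, swap arr[7],arr[8] → [-9, -10, -8, -7, -13, -6, -4, -1, 1, 4, 0]
j=9: arr[9]=4 > 0 → no swap
final swap arr[8],arr[10] → [-9, -10, -8, -7, -13, -6, -4, -1, 0, 4, 1]; return 8
p = 8; k-1 = 9 > 8 ⇒ right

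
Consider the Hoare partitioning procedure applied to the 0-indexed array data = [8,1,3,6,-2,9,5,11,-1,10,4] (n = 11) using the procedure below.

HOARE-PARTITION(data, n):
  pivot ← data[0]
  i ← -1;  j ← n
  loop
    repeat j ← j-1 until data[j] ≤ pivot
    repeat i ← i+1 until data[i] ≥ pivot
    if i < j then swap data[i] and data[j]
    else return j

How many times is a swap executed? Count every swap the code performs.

2

pivot=8
j stops at 10 (4), i stops at 0 (8); swap ⇒ [4,1,3,6,-2,9,5,11,-1,10,8]
j stops at 8 (-1), i stops at 5 (9); swap ⇒ [4,1,3,6,-2,-1,5,11,9,10,8]
j stops at 6, i stops at 7; i≥j ⇒ return 6. data=[4,1,3,6,-2,-1,5,11,9,10,8]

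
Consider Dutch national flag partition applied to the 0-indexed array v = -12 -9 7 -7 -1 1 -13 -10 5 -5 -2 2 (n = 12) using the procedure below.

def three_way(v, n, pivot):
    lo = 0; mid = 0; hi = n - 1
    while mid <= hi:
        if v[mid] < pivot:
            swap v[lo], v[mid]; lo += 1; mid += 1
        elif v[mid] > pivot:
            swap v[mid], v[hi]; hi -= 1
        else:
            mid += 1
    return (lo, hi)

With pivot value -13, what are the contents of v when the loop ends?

-13 7 -7 -1 1 -9 -10 5 -5 -2 2 -12

lo=0 mid=0 hi=11
-12>-13: swap(0,11), hi=10 ⇒ 2 -9 7 -7 -1 1 -13 -10 5 -5 -2 -12
2>-13: swap(0,10), hi=9 ⇒ -2 -9 7 -7 -1 1 -13 -10 5 -5 2 -12
-2>-13: swap(0,9), hi=8 ⇒ -5 -9 7 -7 -1 1 -13 -10 5 -2 2 -12
-5>-13: swap(0,8), hi=7 ⇒ 5 -9 7 -7 -1 1 -13 -10 -5 -2 2 -12
5>-13: swap(0,7), hi=6 ⇒ -10 -9 7 -7 -1 1 -13 5 -5 -2 2 -12
-10>-13: swap(0,6), hi=5 ⇒ -13 -9 7 -7 -1 1 -10 5 -5 -2 2 -12
-13=-13: mid=1
-9>-13: swap(1,5), hi=4 ⇒ -13 1 7 -7 -1 -9 -10 5 -5 -2 2 -12
1>-13: swap(1,4), hi=3 ⇒ -13 -1 7 -7 1 -9 -10 5 -5 -2 2 -12
-1>-13: swap(1,3), hi=2 ⇒ -13 -7 7 -1 1 -9 -10 5 -5 -2 2 -12
-7>-13: swap(1,2), hi=1 ⇒ -13 7 -7 -1 1 -9 -10 5 -5 -2 2 -12
7>-13: swap(1,1), hi=0 ⇒ -13 7 -7 -1 1 -9 -10 5 -5 -2 2 -12
done. lo=0 hi=0; v=-13 7 -7 -1 1 -9 -10 5 -5 -2 2 -12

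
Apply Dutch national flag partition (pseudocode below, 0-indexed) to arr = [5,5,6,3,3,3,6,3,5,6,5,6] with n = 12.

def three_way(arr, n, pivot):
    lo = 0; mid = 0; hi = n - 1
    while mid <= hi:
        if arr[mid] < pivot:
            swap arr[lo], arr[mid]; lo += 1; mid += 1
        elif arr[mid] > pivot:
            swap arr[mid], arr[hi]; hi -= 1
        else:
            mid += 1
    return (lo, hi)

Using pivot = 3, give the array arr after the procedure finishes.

[3,3,3,3,6,6,5,5,6,5,6,5]

pivot = 3; lo=0, mid=0, hi=11
arr[mid]=5>3: swap arr[0],arr[11]; hi=10 → [6,5,6,3,3,3,6,3,5,6,5,5]
arr[mid]=6>3: swap arr[0],arr[10]; hi=9 → [5,5,6,3,3,3,6,3,5,6,6,5]
arr[mid]=5>3: swap arr[0],arr[9]; hi=8 → [6,5,6,3,3,3,6,3,5,5,6,5]
arr[mid]=6>3: swap arr[0],arr[8]; hi=7 → [5,5,6,3,3,3,6,3,6,5,6,5]
arr[mid]=5>3: swap arr[0],arr[7]; hi=6 → [3,5,6,3,3,3,6,5,6,5,6,5]
arr[mid]=3=3: mid=1
arr[mid]=5>3: swap arr[1],arr[6]; hi=5 → [3,6,6,3,3,3,5,5,6,5,6,5]
arr[mid]=6>3: swap arr[1],arr[5]; hi=4 → [3,3,6,3,3,6,5,5,6,5,6,5]
arr[mid]=3=3: mid=2
arr[mid]=6>3: swap arr[2],arr[4]; hi=3 → [3,3,3,3,6,6,5,5,6,5,6,5]
arr[mid]=3=3: mid=3
arr[mid]=3=3: mid=4
end: lo=0, hi=3; arr = [3,3,3,3,6,6,5,5,6,5,6,5]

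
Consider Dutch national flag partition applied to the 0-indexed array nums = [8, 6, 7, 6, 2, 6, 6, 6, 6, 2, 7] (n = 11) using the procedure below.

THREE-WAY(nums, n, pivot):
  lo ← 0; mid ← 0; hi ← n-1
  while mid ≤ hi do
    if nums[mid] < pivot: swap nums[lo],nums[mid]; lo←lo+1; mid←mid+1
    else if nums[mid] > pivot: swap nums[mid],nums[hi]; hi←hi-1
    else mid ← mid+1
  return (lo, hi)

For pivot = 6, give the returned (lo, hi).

(2, 7)

lo=0 mid=0 hi=10
8>6: swap(0,10), hi=9 ⇒ [7, 6, 7, 6, 2, 6, 6, 6, 6, 2, 8]
7>6: swap(0,9), hi=8 ⇒ [2, 6, 7, 6, 2, 6, 6, 6, 6, 7, 8]
2<6: swap(0,0), lo=1 mid=1 ⇒ [2, 6, 7, 6, 2, 6, 6, 6, 6, 7, 8]
6=6: mid=2
7>6: swap(2,8), hi=7 ⇒ [2, 6, 6, 6, 2, 6, 6, 6, 7, 7, 8]
6=6: mid=3
6=6: mid=4
2<6: swap(1,4), lo=2 mid=5 ⇒ [2, 2, 6, 6, 6, 6, 6, 6, 7, 7, 8]
6=6: mid=6
6=6: mid=7
6=6: mid=8
done. lo=2 hi=7; nums=[2, 2, 6, 6, 6, 6, 6, 6, 7, 7, 8]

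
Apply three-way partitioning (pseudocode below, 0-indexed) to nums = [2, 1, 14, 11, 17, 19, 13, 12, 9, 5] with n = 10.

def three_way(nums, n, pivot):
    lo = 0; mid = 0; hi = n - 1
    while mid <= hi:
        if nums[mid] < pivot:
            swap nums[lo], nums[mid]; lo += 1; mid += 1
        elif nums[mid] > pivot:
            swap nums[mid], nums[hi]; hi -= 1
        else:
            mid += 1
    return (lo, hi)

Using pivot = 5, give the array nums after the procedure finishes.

[2, 1, 5, 17, 19, 13, 12, 9, 11, 14]

pivot = 5; lo=0, mid=0, hi=9
nums[mid]=2<5: swap nums[0],nums[0]; lo=1,mid=1 → [2, 1, 14, 11, 17, 19, 13, 12, 9, 5]
nums[mid]=1<5: swap nums[1],nums[1]; lo=2,mid=2 → [2, 1, 14, 11, 17, 19, 13, 12, 9, 5]
nums[mid]=14>5: swap nums[2],nums[9]; hi=8 → [2, 1, 5, 11, 17, 19, 13, 12, 9, 14]
nums[mid]=5=5: mid=3
nums[mid]=11>5: swap nums[3],nums[8]; hi=7 → [2, 1, 5, 9, 17, 19, 13, 12, 11, 14]
nums[mid]=9>5: swap nums[3],nums[7]; hi=6 → [2, 1, 5, 12, 17, 19, 13, 9, 11, 14]
nums[mid]=12>5: swap nums[3],nums[6]; hi=5 → [2, 1, 5, 13, 17, 19, 12, 9, 11, 14]
nums[mid]=13>5: swap nums[3],nums[5]; hi=4 → [2, 1, 5, 19, 17, 13, 12, 9, 11, 14]
nums[mid]=19>5: swap nums[3],nums[4]; hi=3 → [2, 1, 5, 17, 19, 13, 12, 9, 11, 14]
nums[mid]=17>5: swap nums[3],nums[3]; hi=2 → [2, 1, 5, 17, 19, 13, 12, 9, 11, 14]
end: lo=2, hi=2; nums = [2, 1, 5, 17, 19, 13, 12, 9, 11, 14]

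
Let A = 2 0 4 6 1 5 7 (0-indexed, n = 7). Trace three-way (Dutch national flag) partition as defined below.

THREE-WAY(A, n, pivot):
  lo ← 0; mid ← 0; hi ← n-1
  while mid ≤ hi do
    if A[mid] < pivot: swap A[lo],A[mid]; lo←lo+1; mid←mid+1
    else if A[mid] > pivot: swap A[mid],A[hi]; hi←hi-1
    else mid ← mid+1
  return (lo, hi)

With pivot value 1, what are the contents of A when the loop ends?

0 1 6 4 5 7 2

lo=0 mid=0 hi=6
2>1: swap(0,6), hi=5 ⇒ 7 0 4 6 1 5 2
7>1: swap(0,5), hi=4 ⇒ 5 0 4 6 1 7 2
5>1: swap(0,4), hi=3 ⇒ 1 0 4 6 5 7 2
1=1: mid=1
0<1: swap(0,1), lo=1 mid=2 ⇒ 0 1 4 6 5 7 2
4>1: swap(2,3), hi=2 ⇒ 0 1 6 4 5 7 2
6>1: swap(2,2), hi=1 ⇒ 0 1 6 4 5 7 2
done. lo=1 hi=1; A=0 1 6 4 5 7 2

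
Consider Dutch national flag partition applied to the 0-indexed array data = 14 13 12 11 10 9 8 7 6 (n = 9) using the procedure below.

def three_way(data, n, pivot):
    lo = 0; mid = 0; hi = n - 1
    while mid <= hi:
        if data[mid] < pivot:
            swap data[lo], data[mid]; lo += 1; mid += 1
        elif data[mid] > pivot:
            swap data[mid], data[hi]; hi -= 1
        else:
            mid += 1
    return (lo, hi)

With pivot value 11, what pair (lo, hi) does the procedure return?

pivot = 11; lo=0, mid=0, hi=8
data[mid]=14>11: swap data[0],data[8]; hi=7 → 6 13 12 11 10 9 8 7 14
data[mid]=6<11: swap data[0],data[0]; lo=1,mid=1 → 6 13 12 11 10 9 8 7 14
data[mid]=13>11: swap data[1],data[7]; hi=6 → 6 7 12 11 10 9 8 13 14
data[mid]=7<11: swap data[1],data[1]; lo=2,mid=2 → 6 7 12 11 10 9 8 13 14
data[mid]=12>11: swap data[2],data[6]; hi=5 → 6 7 8 11 10 9 12 13 14
data[mid]=8<11: swap data[2],data[2]; lo=3,mid=3 → 6 7 8 11 10 9 12 13 14
data[mid]=11=11: mid=4
data[mid]=10<11: swap data[3],data[4]; lo=4,mid=5 → 6 7 8 10 11 9 12 13 14
data[mid]=9<11: swap data[4],data[5]; lo=5,mid=6 → 6 7 8 10 9 11 12 13 14
end: lo=5, hi=5; data = 6 7 8 10 9 11 12 13 14

(5, 5)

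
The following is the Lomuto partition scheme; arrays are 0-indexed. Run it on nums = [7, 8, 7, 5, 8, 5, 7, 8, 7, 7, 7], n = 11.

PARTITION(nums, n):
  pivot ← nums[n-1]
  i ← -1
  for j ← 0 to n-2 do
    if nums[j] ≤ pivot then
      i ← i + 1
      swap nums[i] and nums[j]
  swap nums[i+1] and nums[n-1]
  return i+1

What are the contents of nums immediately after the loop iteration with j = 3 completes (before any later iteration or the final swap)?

[7, 7, 5, 8, 8, 5, 7, 8, 7, 7, 7]

pivot=7, i=-1
j=0: 7≤7, i=0, swap(0,0) ⇒ [7, 8, 7, 5, 8, 5, 7, 8, 7, 7, 7]
j=1: 8>7, skip
j=2: 7≤7, i=1, swap(1,2) ⇒ [7, 7, 8, 5, 8, 5, 7, 8, 7, 7, 7]
j=3: 5≤7, i=2, swap(2,3) ⇒ [7, 7, 5, 8, 8, 5, 7, 8, 7, 7, 7]
(after j=3) nums = [7, 7, 5, 8, 8, 5, 7, 8, 7, 7, 7]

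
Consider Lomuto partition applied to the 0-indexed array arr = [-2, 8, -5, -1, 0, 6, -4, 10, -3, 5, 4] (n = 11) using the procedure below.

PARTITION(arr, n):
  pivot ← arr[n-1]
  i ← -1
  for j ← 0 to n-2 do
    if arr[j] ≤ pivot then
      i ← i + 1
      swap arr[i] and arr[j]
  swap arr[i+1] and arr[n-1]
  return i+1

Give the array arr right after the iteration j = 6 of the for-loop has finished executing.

pivot=4, i=-1
j=0: -2≤4, i=0, swap(0,0) ⇒ [-2, 8, -5, -1, 0, 6, -4, 10, -3, 5, 4]
j=1: 8>4, skip
j=2: -5≤4, i=1, swap(1,2) ⇒ [-2, -5, 8, -1, 0, 6, -4, 10, -3, 5, 4]
j=3: -1≤4, i=2, swap(2,3) ⇒ [-2, -5, -1, 8, 0, 6, -4, 10, -3, 5, 4]
j=4: 0≤4, i=3, swap(3,4) ⇒ [-2, -5, -1, 0, 8, 6, -4, 10, -3, 5, 4]
j=5: 6>4, skip
j=6: -4≤4, i=4, swap(4,6) ⇒ [-2, -5, -1, 0, -4, 6, 8, 10, -3, 5, 4]
(after j=6) arr = [-2, -5, -1, 0, -4, 6, 8, 10, -3, 5, 4]

[-2, -5, -1, 0, -4, 6, 8, 10, -3, 5, 4]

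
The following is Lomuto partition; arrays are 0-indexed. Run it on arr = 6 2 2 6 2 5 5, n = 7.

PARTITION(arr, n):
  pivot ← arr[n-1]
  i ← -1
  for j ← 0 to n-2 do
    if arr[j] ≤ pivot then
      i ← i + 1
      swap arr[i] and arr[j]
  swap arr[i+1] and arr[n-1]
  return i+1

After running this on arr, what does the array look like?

2 2 2 5 5 6 6

pivot = arr[6] = 5; i = -1
j=0: arr[0]=6 > 5 → no swap
j=1: arr[1]=2 ≤ 5 → i=0, swap arr[0],arr[1] → 2 6 2 6 2 5 5
j=2: arr[2]=2 ≤ 5 → i=1, swap arr[1],arr[2] → 2 2 6 6 2 5 5
j=3: arr[3]=6 > 5 → no swap
j=4: arr[4]=2 ≤ 5 → i=2, swap arr[2],arr[4] → 2 2 2 6 6 5 5
j=5: arr[5]=5 ≤ 5 → i=3, swap arr[3],arr[5] → 2 2 2 5 6 6 5
final swap arr[4],arr[6] → 2 2 2 5 5 6 6; return 4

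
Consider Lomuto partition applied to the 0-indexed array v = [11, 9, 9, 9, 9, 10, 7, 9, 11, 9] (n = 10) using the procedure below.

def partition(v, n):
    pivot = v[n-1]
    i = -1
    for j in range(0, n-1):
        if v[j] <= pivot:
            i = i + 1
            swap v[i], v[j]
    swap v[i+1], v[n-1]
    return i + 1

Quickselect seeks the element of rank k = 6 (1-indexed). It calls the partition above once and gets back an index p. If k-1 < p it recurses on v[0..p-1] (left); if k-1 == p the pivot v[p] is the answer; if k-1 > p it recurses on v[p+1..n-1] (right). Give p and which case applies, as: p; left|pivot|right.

6; left

pivot = v[9] = 9; i = -1
j=0: v[0]=11 > 9 → no swap
j=1: v[1]=9 ≤ 9 → i=0, swap v[0],v[1] → [9, 11, 9, 9, 9, 10, 7, 9, 11, 9]
j=2: v[2]=9 ≤ 9 → i=1, swap v[1],v[2] → [9, 9, 11, 9, 9, 10, 7, 9, 11, 9]
j=3: v[3]=9 ≤ 9 → i=2, swap v[2],v[3] → [9, 9, 9, 11, 9, 10, 7, 9, 11, 9]
j=4: v[4]=9 ≤ 9 → i=3, swap v[3],v[4] → [9, 9, 9, 9, 11, 10, 7, 9, 11, 9]
j=5: v[5]=10 > 9 → no swap
j=6: v[6]=7 ≤ 9 → i=4, swap v[4],v[6] → [9, 9, 9, 9, 7, 10, 11, 9, 11, 9]
j=7: v[7]=9 ≤ 9 → i=5, swap v[5],v[7] → [9, 9, 9, 9, 7, 9, 11, 10, 11, 9]
j=8: v[8]=11 > 9 → no swap
final swap v[6],v[9] → [9, 9, 9, 9, 7, 9, 9, 10, 11, 11]; return 6
p = 6; k-1 = 5 < 6 ⇒ left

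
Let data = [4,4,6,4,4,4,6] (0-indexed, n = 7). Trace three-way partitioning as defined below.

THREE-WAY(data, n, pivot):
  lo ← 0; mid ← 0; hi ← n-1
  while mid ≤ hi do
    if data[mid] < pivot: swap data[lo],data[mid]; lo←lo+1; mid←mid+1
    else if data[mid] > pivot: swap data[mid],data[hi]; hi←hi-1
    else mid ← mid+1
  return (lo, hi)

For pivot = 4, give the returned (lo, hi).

(0, 4)

lo=0 mid=0 hi=6
4=4: mid=1
4=4: mid=2
6>4: swap(2,6), hi=5 ⇒ [4,4,6,4,4,4,6]
6>4: swap(2,5), hi=4 ⇒ [4,4,4,4,4,6,6]
4=4: mid=3
4=4: mid=4
4=4: mid=5
done. lo=0 hi=4; data=[4,4,4,4,4,6,6]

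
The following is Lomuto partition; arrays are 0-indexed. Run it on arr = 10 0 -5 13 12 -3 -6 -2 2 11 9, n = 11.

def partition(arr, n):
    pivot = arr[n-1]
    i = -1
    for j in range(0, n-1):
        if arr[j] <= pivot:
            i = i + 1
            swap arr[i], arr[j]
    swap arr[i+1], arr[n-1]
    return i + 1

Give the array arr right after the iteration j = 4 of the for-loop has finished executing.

0 -5 10 13 12 -3 -6 -2 2 11 9

pivot = arr[10] = 9; i = -1
j=0: arr[0]=10 > 9 → no swap
j=1: arr[1]=0 ≤ 9 → i=0, swap arr[0],arr[1] → 0 10 -5 13 12 -3 -6 -2 2 11 9
j=2: arr[2]=-5 ≤ 9 → i=1, swap arr[1],arr[2] → 0 -5 10 13 12 -3 -6 -2 2 11 9
j=3: arr[3]=13 > 9 → no swap
j=4: arr[4]=12 > 9 → no swap
(after j=4) arr = 0 -5 10 13 12 -3 -6 -2 2 11 9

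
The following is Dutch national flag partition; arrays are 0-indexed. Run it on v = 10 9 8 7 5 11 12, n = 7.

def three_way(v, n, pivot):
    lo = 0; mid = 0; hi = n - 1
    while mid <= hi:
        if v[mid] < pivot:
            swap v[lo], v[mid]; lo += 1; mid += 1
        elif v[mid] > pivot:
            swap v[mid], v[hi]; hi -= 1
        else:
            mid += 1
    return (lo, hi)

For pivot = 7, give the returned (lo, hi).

lo=0 mid=0 hi=6
10>7: swap(0,6), hi=5 ⇒ 12 9 8 7 5 11 10
12>7: swap(0,5), hi=4 ⇒ 11 9 8 7 5 12 10
11>7: swap(0,4), hi=3 ⇒ 5 9 8 7 11 12 10
5<7: swap(0,0), lo=1 mid=1 ⇒ 5 9 8 7 11 12 10
9>7: swap(1,3), hi=2 ⇒ 5 7 8 9 11 12 10
7=7: mid=2
8>7: swap(2,2), hi=1 ⇒ 5 7 8 9 11 12 10
done. lo=1 hi=1; v=5 7 8 9 11 12 10

(1, 1)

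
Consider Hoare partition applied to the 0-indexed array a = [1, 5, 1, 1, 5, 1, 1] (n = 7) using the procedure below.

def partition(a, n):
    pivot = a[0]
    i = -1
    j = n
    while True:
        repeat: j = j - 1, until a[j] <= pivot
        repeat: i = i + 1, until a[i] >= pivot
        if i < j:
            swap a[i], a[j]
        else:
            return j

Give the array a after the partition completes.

pivot=1
j stops at 6 (1), i stops at 0 (1); swap ⇒ [1, 5, 1, 1, 5, 1, 1]
j stops at 5 (1), i stops at 1 (5); swap ⇒ [1, 1, 1, 1, 5, 5, 1]
j stops at 3 (1), i stops at 2 (1); swap ⇒ [1, 1, 1, 1, 5, 5, 1]
j stops at 2, i stops at 3; i≥j ⇒ return 2. a=[1, 1, 1, 1, 5, 5, 1]

[1, 1, 1, 1, 5, 5, 1]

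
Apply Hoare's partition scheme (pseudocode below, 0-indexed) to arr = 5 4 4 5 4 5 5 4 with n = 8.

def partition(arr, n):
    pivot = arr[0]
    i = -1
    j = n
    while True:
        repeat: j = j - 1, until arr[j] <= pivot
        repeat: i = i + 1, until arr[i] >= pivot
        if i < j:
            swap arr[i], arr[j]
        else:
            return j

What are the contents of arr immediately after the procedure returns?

4 4 4 5 4 5 5 5

pivot=5
j stops at 7 (4), i stops at 0 (5); swap ⇒ 4 4 4 5 4 5 5 5
j stops at 6 (5), i stops at 3 (5); swap ⇒ 4 4 4 5 4 5 5 5
j stops at 5, i stops at 5; i≥j ⇒ return 5. arr=4 4 4 5 4 5 5 5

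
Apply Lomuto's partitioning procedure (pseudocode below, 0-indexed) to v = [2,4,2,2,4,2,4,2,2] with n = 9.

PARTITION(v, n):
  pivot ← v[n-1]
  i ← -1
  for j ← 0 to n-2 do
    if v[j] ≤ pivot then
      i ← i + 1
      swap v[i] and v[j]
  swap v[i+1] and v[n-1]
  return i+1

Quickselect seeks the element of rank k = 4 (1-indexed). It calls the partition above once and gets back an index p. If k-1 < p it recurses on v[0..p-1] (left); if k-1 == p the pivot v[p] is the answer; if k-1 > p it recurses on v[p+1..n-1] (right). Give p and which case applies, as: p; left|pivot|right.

pivot=2, i=-1
j=0: 2≤2, i=0, swap(0,0) ⇒ [2,4,2,2,4,2,4,2,2]
j=1: 4>2, skip
j=2: 2≤2, i=1, swap(1,2) ⇒ [2,2,4,2,4,2,4,2,2]
j=3: 2≤2, i=2, swap(2,3) ⇒ [2,2,2,4,4,2,4,2,2]
j=4: 4>2, skip
j=5: 2≤2, i=3, swap(3,5) ⇒ [2,2,2,2,4,4,4,2,2]
j=6: 4>2, skip
j=7: 2≤2, i=4, swap(4,7) ⇒ [2,2,2,2,2,4,4,4,2]
swap(5,8) ⇒ [2,2,2,2,2,2,4,4,4]; return 5
p = 5; k-1 = 3 < 5 ⇒ left

5; left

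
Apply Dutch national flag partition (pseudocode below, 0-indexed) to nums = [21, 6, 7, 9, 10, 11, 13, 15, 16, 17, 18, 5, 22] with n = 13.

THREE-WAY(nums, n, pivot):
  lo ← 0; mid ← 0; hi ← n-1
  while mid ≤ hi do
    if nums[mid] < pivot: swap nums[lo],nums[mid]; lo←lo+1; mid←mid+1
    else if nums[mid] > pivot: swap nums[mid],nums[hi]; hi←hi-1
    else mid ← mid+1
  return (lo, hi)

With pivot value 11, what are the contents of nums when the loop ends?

[5, 6, 7, 9, 10, 11, 15, 16, 17, 18, 13, 22, 21]

pivot = 11; lo=0, mid=0, hi=12
nums[mid]=21>11: swap nums[0],nums[12]; hi=11 → [22, 6, 7, 9, 10, 11, 13, 15, 16, 17, 18, 5, 21]
nums[mid]=22>11: swap nums[0],nums[11]; hi=10 → [5, 6, 7, 9, 10, 11, 13, 15, 16, 17, 18, 22, 21]
nums[mid]=5<11: swap nums[0],nums[0]; lo=1,mid=1 → [5, 6, 7, 9, 10, 11, 13, 15, 16, 17, 18, 22, 21]
nums[mid]=6<11: swap nums[1],nums[1]; lo=2,mid=2 → [5, 6, 7, 9, 10, 11, 13, 15, 16, 17, 18, 22, 21]
nums[mid]=7<11: swap nums[2],nums[2]; lo=3,mid=3 → [5, 6, 7, 9, 10, 11, 13, 15, 16, 17, 18, 22, 21]
nums[mid]=9<11: swap nums[3],nums[3]; lo=4,mid=4 → [5, 6, 7, 9, 10, 11, 13, 15, 16, 17, 18, 22, 21]
nums[mid]=10<11: swap nums[4],nums[4]; lo=5,mid=5 → [5, 6, 7, 9, 10, 11, 13, 15, 16, 17, 18, 22, 21]
nums[mid]=11=11: mid=6
nums[mid]=13>11: swap nums[6],nums[10]; hi=9 → [5, 6, 7, 9, 10, 11, 18, 15, 16, 17, 13, 22, 21]
nums[mid]=18>11: swap nums[6],nums[9]; hi=8 → [5, 6, 7, 9, 10, 11, 17, 15, 16, 18, 13, 22, 21]
nums[mid]=17>11: swap nums[6],nums[8]; hi=7 → [5, 6, 7, 9, 10, 11, 16, 15, 17, 18, 13, 22, 21]
nums[mid]=16>11: swap nums[6],nums[7]; hi=6 → [5, 6, 7, 9, 10, 11, 15, 16, 17, 18, 13, 22, 21]
nums[mid]=15>11: swap nums[6],nums[6]; hi=5 → [5, 6, 7, 9, 10, 11, 15, 16, 17, 18, 13, 22, 21]
end: lo=5, hi=5; nums = [5, 6, 7, 9, 10, 11, 15, 16, 17, 18, 13, 22, 21]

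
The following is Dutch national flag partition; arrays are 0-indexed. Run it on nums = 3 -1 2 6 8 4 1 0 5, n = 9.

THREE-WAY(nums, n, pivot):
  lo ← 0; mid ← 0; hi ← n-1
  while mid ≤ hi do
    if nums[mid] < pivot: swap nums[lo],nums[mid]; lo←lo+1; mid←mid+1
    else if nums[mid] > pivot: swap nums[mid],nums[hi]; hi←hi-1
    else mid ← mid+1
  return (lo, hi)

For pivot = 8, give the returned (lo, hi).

(8, 8)

lo=0 mid=0 hi=8
3<8: swap(0,0), lo=1 mid=1 ⇒ 3 -1 2 6 8 4 1 0 5
-1<8: swap(1,1), lo=2 mid=2 ⇒ 3 -1 2 6 8 4 1 0 5
2<8: swap(2,2), lo=3 mid=3 ⇒ 3 -1 2 6 8 4 1 0 5
6<8: swap(3,3), lo=4 mid=4 ⇒ 3 -1 2 6 8 4 1 0 5
8=8: mid=5
4<8: swap(4,5), lo=5 mid=6 ⇒ 3 -1 2 6 4 8 1 0 5
1<8: swap(5,6), lo=6 mid=7 ⇒ 3 -1 2 6 4 1 8 0 5
0<8: swap(6,7), lo=7 mid=8 ⇒ 3 -1 2 6 4 1 0 8 5
5<8: swap(7,8), lo=8 mid=9 ⇒ 3 -1 2 6 4 1 0 5 8
done. lo=8 hi=8; nums=3 -1 2 6 4 1 0 5 8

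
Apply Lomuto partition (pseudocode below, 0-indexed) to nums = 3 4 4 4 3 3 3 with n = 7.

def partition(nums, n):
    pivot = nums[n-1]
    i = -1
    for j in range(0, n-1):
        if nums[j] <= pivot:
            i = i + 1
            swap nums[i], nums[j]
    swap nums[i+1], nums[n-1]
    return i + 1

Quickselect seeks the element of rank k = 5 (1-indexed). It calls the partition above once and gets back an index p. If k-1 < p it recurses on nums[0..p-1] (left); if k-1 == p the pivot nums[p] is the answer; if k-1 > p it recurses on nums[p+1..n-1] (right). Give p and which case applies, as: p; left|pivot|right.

pivot = nums[6] = 3; i = -1
j=0: nums[0]=3 ≤ 3 → i=0, swap nums[0],nums[0] (no change) → 3 4 4 4 3 3 3
j=1: nums[1]=4 > 3 → no swap
j=2: nums[2]=4 > 3 → no swap
j=3: nums[3]=4 > 3 → no swap
j=4: nums[4]=3 ≤ 3 → i=1, swap nums[1],nums[4] → 3 3 4 4 4 3 3
j=5: nums[5]=3 ≤ 3 → i=2, swap nums[2],nums[5] → 3 3 3 4 4 4 3
final swap nums[3],nums[6] → 3 3 3 3 4 4 4; return 3
p = 3; k-1 = 4 > 3 ⇒ right

3; right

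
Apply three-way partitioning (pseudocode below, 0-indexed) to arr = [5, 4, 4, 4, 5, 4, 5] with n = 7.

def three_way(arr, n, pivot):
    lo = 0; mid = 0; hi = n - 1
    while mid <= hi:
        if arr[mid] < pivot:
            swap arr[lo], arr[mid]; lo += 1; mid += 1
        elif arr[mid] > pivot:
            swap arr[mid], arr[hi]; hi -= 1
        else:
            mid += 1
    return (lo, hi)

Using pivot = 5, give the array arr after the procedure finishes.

pivot = 5; lo=0, mid=0, hi=6
arr[mid]=5=5: mid=1
arr[mid]=4<5: swap arr[0],arr[1]; lo=1,mid=2 → [4, 5, 4, 4, 5, 4, 5]
arr[mid]=4<5: swap arr[1],arr[2]; lo=2,mid=3 → [4, 4, 5, 4, 5, 4, 5]
arr[mid]=4<5: swap arr[2],arr[3]; lo=3,mid=4 → [4, 4, 4, 5, 5, 4, 5]
arr[mid]=5=5: mid=5
arr[mid]=4<5: swap arr[3],arr[5]; lo=4,mid=6 → [4, 4, 4, 4, 5, 5, 5]
arr[mid]=5=5: mid=7
end: lo=4, hi=6; arr = [4, 4, 4, 4, 5, 5, 5]

[4, 4, 4, 4, 5, 5, 5]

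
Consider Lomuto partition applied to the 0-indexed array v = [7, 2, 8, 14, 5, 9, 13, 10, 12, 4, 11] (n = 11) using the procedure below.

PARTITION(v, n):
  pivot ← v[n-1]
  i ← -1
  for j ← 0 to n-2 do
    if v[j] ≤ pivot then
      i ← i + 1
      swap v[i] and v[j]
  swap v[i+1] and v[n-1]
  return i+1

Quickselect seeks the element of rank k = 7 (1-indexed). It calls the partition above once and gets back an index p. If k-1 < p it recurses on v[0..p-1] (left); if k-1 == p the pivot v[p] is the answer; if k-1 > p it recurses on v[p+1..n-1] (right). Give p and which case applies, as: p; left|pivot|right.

pivot=11, i=-1
j=0: 7≤11, i=0, swap(0,0) ⇒ [7, 2, 8, 14, 5, 9, 13, 10, 12, 4, 11]
j=1: 2≤11, i=1, swap(1,1) ⇒ [7, 2, 8, 14, 5, 9, 13, 10, 12, 4, 11]
j=2: 8≤11, i=2, swap(2,2) ⇒ [7, 2, 8, 14, 5, 9, 13, 10, 12, 4, 11]
j=3: 14>11, skip
j=4: 5≤11, i=3, swap(3,4) ⇒ [7, 2, 8, 5, 14, 9, 13, 10, 12, 4, 11]
j=5: 9≤11, i=4, swap(4,5) ⇒ [7, 2, 8, 5, 9, 14, 13, 10, 12, 4, 11]
j=6: 13>11, skip
j=7: 10≤11, i=5, swap(5,7) ⇒ [7, 2, 8, 5, 9, 10, 13, 14, 12, 4, 11]
j=8: 12>11, skip
j=9: 4≤11, i=6, swap(6,9) ⇒ [7, 2, 8, 5, 9, 10, 4, 14, 12, 13, 11]
swap(7,10) ⇒ [7, 2, 8, 5, 9, 10, 4, 11, 12, 13, 14]; return 7
p = 7; k-1 = 6 < 7 ⇒ left

7; left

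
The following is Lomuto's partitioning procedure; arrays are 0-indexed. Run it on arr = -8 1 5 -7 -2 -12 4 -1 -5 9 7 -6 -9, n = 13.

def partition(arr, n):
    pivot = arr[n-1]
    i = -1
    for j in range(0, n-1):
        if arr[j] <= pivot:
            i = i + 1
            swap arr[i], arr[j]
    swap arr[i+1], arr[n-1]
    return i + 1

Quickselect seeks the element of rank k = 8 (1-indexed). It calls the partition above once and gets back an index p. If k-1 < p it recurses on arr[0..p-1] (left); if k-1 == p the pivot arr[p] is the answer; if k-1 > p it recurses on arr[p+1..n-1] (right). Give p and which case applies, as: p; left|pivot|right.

pivot=-9, i=-1
j=0: -8>-9, skip
j=1: 1>-9, skip
j=2: 5>-9, skip
j=3: -7>-9, skip
j=4: -2>-9, skip
j=5: -12≤-9, i=0, swap(0,5) ⇒ -12 1 5 -7 -2 -8 4 -1 -5 9 7 -6 -9
j=6: 4>-9, skip
j=7: -1>-9, skip
j=8: -5>-9, skip
j=9: 9>-9, skip
j=10: 7>-9, skip
j=11: -6>-9, skip
swap(1,12) ⇒ -12 -9 5 -7 -2 -8 4 -1 -5 9 7 -6 1; return 1
p = 1; k-1 = 7 > 1 ⇒ right

1; right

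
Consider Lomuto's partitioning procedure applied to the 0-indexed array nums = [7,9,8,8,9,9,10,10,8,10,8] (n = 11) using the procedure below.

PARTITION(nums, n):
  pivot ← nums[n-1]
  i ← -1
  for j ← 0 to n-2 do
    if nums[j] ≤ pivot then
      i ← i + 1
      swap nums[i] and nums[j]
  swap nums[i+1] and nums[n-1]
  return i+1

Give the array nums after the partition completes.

pivot = nums[10] = 8; i = -1
j=0: nums[0]=7 ≤ 8 → i=0, swap nums[0],nums[0] (no change) → [7,9,8,8,9,9,10,10,8,10,8]
j=1: nums[1]=9 > 8 → no swap
j=2: nums[2]=8 ≤ 8 → i=1, swap nums[1],nums[2] → [7,8,9,8,9,9,10,10,8,10,8]
j=3: nums[3]=8 ≤ 8 → i=2, swap nums[2],nums[3] → [7,8,8,9,9,9,10,10,8,10,8]
j=4: nums[4]=9 > 8 → no swap
j=5: nums[5]=9 > 8 → no swap
j=6: nums[6]=10 > 8 → no swap
j=7: nums[7]=10 > 8 → no swap
j=8: nums[8]=8 ≤ 8 → i=3, swap nums[3],nums[8] → [7,8,8,8,9,9,10,10,9,10,8]
j=9: nums[9]=10 > 8 → no swap
final swap nums[4],nums[10] → [7,8,8,8,8,9,10,10,9,10,9]; return 4

[7,8,8,8,8,9,10,10,9,10,9]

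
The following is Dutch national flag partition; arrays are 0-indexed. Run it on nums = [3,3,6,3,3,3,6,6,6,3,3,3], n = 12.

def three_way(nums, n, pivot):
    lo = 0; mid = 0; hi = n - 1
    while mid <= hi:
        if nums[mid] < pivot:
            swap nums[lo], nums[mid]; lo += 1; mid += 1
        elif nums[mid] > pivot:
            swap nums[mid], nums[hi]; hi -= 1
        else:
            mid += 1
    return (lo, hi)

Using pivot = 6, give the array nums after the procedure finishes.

[3,3,3,3,3,3,3,3,6,6,6,6]

lo=0 mid=0 hi=11
3<6: swap(0,0), lo=1 mid=1 ⇒ [3,3,6,3,3,3,6,6,6,3,3,3]
3<6: swap(1,1), lo=2 mid=2 ⇒ [3,3,6,3,3,3,6,6,6,3,3,3]
6=6: mid=3
3<6: swap(2,3), lo=3 mid=4 ⇒ [3,3,3,6,3,3,6,6,6,3,3,3]
3<6: swap(3,4), lo=4 mid=5 ⇒ [3,3,3,3,6,3,6,6,6,3,3,3]
3<6: swap(4,5), lo=5 mid=6 ⇒ [3,3,3,3,3,6,6,6,6,3,3,3]
6=6: mid=7
6=6: mid=8
6=6: mid=9
3<6: swap(5,9), lo=6 mid=10 ⇒ [3,3,3,3,3,3,6,6,6,6,3,3]
3<6: swap(6,10), lo=7 mid=11 ⇒ [3,3,3,3,3,3,3,6,6,6,6,3]
3<6: swap(7,11), lo=8 mid=12 ⇒ [3,3,3,3,3,3,3,3,6,6,6,6]
done. lo=8 hi=11; nums=[3,3,3,3,3,3,3,3,6,6,6,6]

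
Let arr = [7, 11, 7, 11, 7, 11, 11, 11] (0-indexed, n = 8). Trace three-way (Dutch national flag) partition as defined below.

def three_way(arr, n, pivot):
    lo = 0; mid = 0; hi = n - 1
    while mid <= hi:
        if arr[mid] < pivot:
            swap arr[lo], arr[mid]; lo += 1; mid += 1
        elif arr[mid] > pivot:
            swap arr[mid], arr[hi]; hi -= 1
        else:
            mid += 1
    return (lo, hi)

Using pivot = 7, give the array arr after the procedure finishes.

pivot = 7; lo=0, mid=0, hi=7
arr[mid]=7=7: mid=1
arr[mid]=11>7: swap arr[1],arr[7]; hi=6 → [7, 11, 7, 11, 7, 11, 11, 11]
arr[mid]=11>7: swap arr[1],arr[6]; hi=5 → [7, 11, 7, 11, 7, 11, 11, 11]
arr[mid]=11>7: swap arr[1],arr[5]; hi=4 → [7, 11, 7, 11, 7, 11, 11, 11]
arr[mid]=11>7: swap arr[1],arr[4]; hi=3 → [7, 7, 7, 11, 11, 11, 11, 11]
arr[mid]=7=7: mid=2
arr[mid]=7=7: mid=3
arr[mid]=11>7: swap arr[3],arr[3]; hi=2 → [7, 7, 7, 11, 11, 11, 11, 11]
end: lo=0, hi=2; arr = [7, 7, 7, 11, 11, 11, 11, 11]

[7, 7, 7, 11, 11, 11, 11, 11]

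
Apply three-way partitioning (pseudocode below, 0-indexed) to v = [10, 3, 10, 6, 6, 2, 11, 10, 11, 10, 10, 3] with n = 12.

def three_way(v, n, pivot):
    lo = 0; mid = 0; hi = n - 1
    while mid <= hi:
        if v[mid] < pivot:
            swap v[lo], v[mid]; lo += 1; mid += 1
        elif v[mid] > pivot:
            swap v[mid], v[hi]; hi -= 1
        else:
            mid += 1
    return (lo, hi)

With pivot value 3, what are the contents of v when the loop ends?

pivot = 3; lo=0, mid=0, hi=11
v[mid]=10>3: swap v[0],v[11]; hi=10 → [3, 3, 10, 6, 6, 2, 11, 10, 11, 10, 10, 10]
v[mid]=3=3: mid=1
v[mid]=3=3: mid=2
v[mid]=10>3: swap v[2],v[10]; hi=9 → [3, 3, 10, 6, 6, 2, 11, 10, 11, 10, 10, 10]
v[mid]=10>3: swap v[2],v[9]; hi=8 → [3, 3, 10, 6, 6, 2, 11, 10, 11, 10, 10, 10]
v[mid]=10>3: swap v[2],v[8]; hi=7 → [3, 3, 11, 6, 6, 2, 11, 10, 10, 10, 10, 10]
v[mid]=11>3: swap v[2],v[7]; hi=6 → [3, 3, 10, 6, 6, 2, 11, 11, 10, 10, 10, 10]
v[mid]=10>3: swap v[2],v[6]; hi=5 → [3, 3, 11, 6, 6, 2, 10, 11, 10, 10, 10, 10]
v[mid]=11>3: swap v[2],v[5]; hi=4 → [3, 3, 2, 6, 6, 11, 10, 11, 10, 10, 10, 10]
v[mid]=2<3: swap v[0],v[2]; lo=1,mid=3 → [2, 3, 3, 6, 6, 11, 10, 11, 10, 10, 10, 10]
v[mid]=6>3: swap v[3],v[4]; hi=3 → [2, 3, 3, 6, 6, 11, 10, 11, 10, 10, 10, 10]
v[mid]=6>3: swap v[3],v[3]; hi=2 → [2, 3, 3, 6, 6, 11, 10, 11, 10, 10, 10, 10]
end: lo=1, hi=2; v = [2, 3, 3, 6, 6, 11, 10, 11, 10, 10, 10, 10]

[2, 3, 3, 6, 6, 11, 10, 11, 10, 10, 10, 10]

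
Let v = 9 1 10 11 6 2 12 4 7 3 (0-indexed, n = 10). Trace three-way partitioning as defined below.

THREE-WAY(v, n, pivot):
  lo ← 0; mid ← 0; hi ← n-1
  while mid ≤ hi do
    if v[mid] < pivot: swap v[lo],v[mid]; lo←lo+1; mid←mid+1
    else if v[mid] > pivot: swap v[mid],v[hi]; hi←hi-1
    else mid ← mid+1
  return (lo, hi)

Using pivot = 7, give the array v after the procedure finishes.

lo=0 mid=0 hi=9
9>7: swap(0,9), hi=8 ⇒ 3 1 10 11 6 2 12 4 7 9
3<7: swap(0,0), lo=1 mid=1 ⇒ 3 1 10 11 6 2 12 4 7 9
1<7: swap(1,1), lo=2 mid=2 ⇒ 3 1 10 11 6 2 12 4 7 9
10>7: swap(2,8), hi=7 ⇒ 3 1 7 11 6 2 12 4 10 9
7=7: mid=3
11>7: swap(3,7), hi=6 ⇒ 3 1 7 4 6 2 12 11 10 9
4<7: swap(2,3), lo=3 mid=4 ⇒ 3 1 4 7 6 2 12 11 10 9
6<7: swap(3,4), lo=4 mid=5 ⇒ 3 1 4 6 7 2 12 11 10 9
2<7: swap(4,5), lo=5 mid=6 ⇒ 3 1 4 6 2 7 12 11 10 9
12>7: swap(6,6), hi=5 ⇒ 3 1 4 6 2 7 12 11 10 9
done. lo=5 hi=5; v=3 1 4 6 2 7 12 11 10 9

3 1 4 6 2 7 12 11 10 9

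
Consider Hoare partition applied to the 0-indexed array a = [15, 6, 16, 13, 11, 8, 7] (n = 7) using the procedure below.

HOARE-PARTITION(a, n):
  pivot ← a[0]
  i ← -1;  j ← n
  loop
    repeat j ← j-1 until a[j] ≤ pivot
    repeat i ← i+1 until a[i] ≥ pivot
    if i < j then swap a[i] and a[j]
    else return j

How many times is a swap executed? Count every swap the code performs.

2

pivot = a[0] = 15; i = -1, j = 7
j→6 (a[6]=7≤15), i→0 (a[0]=15≥15); i<j, swap → [7, 6, 16, 13, 11, 8, 15]
j→5 (a[5]=8≤15), i→2 (a[2]=16≥15); i<j, swap → [7, 6, 8, 13, 11, 16, 15]
j→4, i→5; i≥j, return j=4. a = [7, 6, 8, 13, 11, 16, 15]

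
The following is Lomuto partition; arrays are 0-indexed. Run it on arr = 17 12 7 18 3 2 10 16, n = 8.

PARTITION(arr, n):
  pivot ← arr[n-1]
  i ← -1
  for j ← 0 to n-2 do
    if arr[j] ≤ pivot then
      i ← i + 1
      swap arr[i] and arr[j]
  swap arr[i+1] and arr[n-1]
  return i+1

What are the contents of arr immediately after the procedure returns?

12 7 3 2 10 16 17 18

pivot = arr[7] = 16; i = -1
j=0: arr[0]=17 > 16 → no swap
j=1: arr[1]=12 ≤ 16 → i=0, swap arr[0],arr[1] → 12 17 7 18 3 2 10 16
j=2: arr[2]=7 ≤ 16 → i=1, swap arr[1],arr[2] → 12 7 17 18 3 2 10 16
j=3: arr[3]=18 > 16 → no swap
j=4: arr[4]=3 ≤ 16 → i=2, swap arr[2],arr[4] → 12 7 3 18 17 2 10 16
j=5: arr[5]=2 ≤ 16 → i=3, swap arr[3],arr[5] → 12 7 3 2 17 18 10 16
j=6: arr[6]=10 ≤ 16 → i=4, swap arr[4],arr[6] → 12 7 3 2 10 18 17 16
final swap arr[5],arr[7] → 12 7 3 2 10 16 17 18; return 5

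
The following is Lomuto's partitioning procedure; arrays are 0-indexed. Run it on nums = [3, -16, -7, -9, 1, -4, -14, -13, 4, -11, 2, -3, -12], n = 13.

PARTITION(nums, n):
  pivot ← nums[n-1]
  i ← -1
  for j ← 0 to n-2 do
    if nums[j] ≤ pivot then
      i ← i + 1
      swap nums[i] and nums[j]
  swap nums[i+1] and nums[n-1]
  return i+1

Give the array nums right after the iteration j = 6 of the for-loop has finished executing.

pivot = nums[12] = -12; i = -1
j=0: nums[0]=3 > -12 → no swap
j=1: nums[1]=-16 ≤ -12 → i=0, swap nums[0],nums[1] → [-16, 3, -7, -9, 1, -4, -14, -13, 4, -11, 2, -3, -12]
j=2: nums[2]=-7 > -12 → no swap
j=3: nums[3]=-9 > -12 → no swap
j=4: nums[4]=1 > -12 → no swap
j=5: nums[5]=-4 > -12 → no swap
j=6: nums[6]=-14 ≤ -12 → i=1, swap nums[1],nums[6] → [-16, -14, -7, -9, 1, -4, 3, -13, 4, -11, 2, -3, -12]
(after j=6) nums = [-16, -14, -7, -9, 1, -4, 3, -13, 4, -11, 2, -3, -12]

[-16, -14, -7, -9, 1, -4, 3, -13, 4, -11, 2, -3, -12]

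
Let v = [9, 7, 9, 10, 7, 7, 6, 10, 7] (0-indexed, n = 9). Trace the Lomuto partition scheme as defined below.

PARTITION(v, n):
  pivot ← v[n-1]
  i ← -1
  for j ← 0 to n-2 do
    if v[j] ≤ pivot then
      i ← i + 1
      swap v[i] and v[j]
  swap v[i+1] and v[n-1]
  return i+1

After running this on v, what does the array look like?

[7, 7, 7, 6, 7, 9, 10, 10, 9]

pivot = v[8] = 7; i = -1
j=0: v[0]=9 > 7 → no swap
j=1: v[1]=7 ≤ 7 → i=0, swap v[0],v[1] → [7, 9, 9, 10, 7, 7, 6, 10, 7]
j=2: v[2]=9 > 7 → no swap
j=3: v[3]=10 > 7 → no swap
j=4: v[4]=7 ≤ 7 → i=1, swap v[1],v[4] → [7, 7, 9, 10, 9, 7, 6, 10, 7]
j=5: v[5]=7 ≤ 7 → i=2, swap v[2],v[5] → [7, 7, 7, 10, 9, 9, 6, 10, 7]
j=6: v[6]=6 ≤ 7 → i=3, swap v[3],v[6] → [7, 7, 7, 6, 9, 9, 10, 10, 7]
j=7: v[7]=10 > 7 → no swap
final swap v[4],v[8] → [7, 7, 7, 6, 7, 9, 10, 10, 9]; return 4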